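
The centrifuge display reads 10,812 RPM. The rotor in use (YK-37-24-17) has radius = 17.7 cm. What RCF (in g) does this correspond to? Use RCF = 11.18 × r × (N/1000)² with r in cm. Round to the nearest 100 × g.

≈ 23100 g

RCF = 11.18 × 17.7 × (10.812)² = 11.18 × 17.7 × 116.899344 ≈ 23,132.7 × g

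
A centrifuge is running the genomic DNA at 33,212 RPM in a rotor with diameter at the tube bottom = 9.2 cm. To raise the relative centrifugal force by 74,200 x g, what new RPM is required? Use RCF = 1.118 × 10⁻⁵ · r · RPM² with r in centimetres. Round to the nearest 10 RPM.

≈ 50460 RPM

r = 9.2 / 2 = 4.6 cm
Current RCF = 1.118 × 10⁻⁵ × 4.6 × (33212)² = 1.118 × 10⁻⁵ × 4.6 × 1,103,036,944 ≈ 56,727 × g
Target RCF = 56,727 + 74,200 = 130,927 × g
N² = 130,927 / (5.1428 × 10⁻⁵) = 2,545,831,065
N ≈ √2,545,831,065 ≈ 50,456.2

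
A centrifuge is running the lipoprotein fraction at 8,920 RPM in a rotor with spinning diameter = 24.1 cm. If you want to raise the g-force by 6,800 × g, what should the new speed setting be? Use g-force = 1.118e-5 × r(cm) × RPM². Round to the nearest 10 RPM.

r = 24.1 / 2 = 12.05 cm
Current RCF = 1.118 × 10⁻⁵ × 12.05 × (8920)² = 1.118 × 10⁻⁵ × 12.05 × 79,566,400 ≈ 10,719.1 × g
Target RCF = 10,719.1 + 6,800 = 17,519.1 × g
N² = 17,519.1 / (13.4719 × 10⁻⁵) = 130,041,791
N ≈ √130,041,791 ≈ 11,403.6

≈ 11400 RPM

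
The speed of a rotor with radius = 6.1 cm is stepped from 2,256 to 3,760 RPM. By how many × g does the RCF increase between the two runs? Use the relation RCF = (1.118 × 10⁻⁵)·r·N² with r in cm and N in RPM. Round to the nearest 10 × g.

620 × g

RCF₁ = 1.118 × 10⁻⁵ × 6.1 × (2256)² = 1.118 × 10⁻⁵ × 6.1 × 5,089,536 ≈ 347.1 × g
RCF₂ = 1.118 × 10⁻⁵ × 6.1 × (3760)² = 1.118 × 10⁻⁵ × 6.1 × 14,137,600 ≈ 964.2 × g
Increase = 964.2 − 347.1 = 617.1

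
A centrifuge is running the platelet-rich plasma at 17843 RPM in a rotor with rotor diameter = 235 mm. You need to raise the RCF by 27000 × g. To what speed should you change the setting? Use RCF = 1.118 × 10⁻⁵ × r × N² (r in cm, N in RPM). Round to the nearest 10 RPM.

r = 235 mm / 2 = 117.5 mm = 11.75 cm
Current RCF = 1.118 × 10⁻⁵ × 11.75 × (17843)² = 1.118 × 10⁻⁵ × 11.75 × 318,372,649 ≈ 41,823 × g
Target RCF = 41,823 + 27,000 = 68,823 × g
N² = 68,823 / (13.1365 × 10⁻⁵) = 523,906,672
N ≈ √523,906,672 ≈ 22,889.0

≈ 22890 RPM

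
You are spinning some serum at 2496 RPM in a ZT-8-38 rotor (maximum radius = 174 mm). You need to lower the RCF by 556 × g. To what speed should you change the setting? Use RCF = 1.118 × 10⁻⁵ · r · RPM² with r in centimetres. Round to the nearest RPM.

r = 174 mm = 17.4 cm
Current RCF = 1.118 × 10⁻⁵ × 17.4 × (2496)² = 1.118 × 10⁻⁵ × 17.4 × 6,230,016 ≈ 1,211.9 × g
Target RCF = 1,211.9 − 556 = 655.9 × g
N² = 655.9 / (19.4532 × 10⁻⁵) = 3,371,682
N ≈ √3,371,682 ≈ 1,836.2

N₂ ≈ 1836 RPM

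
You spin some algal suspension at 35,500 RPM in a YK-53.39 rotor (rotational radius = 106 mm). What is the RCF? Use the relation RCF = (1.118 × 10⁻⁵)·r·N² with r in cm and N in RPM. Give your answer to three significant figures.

RCF ≈ 149000 x g

r = 106 mm = 10.6 cm
RCF = 1.118 × 10⁻⁵ × 10.6 × (35500)² = 1.118 × 10⁻⁵ × 10.6 × 1,260,250,000 ≈ 149,349.7 × g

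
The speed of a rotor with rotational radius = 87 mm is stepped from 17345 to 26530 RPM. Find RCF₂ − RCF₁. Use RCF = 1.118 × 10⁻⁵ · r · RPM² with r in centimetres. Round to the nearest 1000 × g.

r = 87 mm = 8.7 cm
RCF₁ = 1.118 × 10⁻⁵ × 8.7 × (17345)² = 1.118 × 10⁻⁵ × 8.7 × 300,849,025 ≈ 29,262.4 × g
RCF₂ = 1.118 × 10⁻⁵ × 8.7 × (26530)² = 1.118 × 10⁻⁵ × 8.7 × 703,840,900 ≈ 68,459.8 × g
Increase = 68,459.8 − 29,262.4 = 39,197.4

≈ 39000 ×g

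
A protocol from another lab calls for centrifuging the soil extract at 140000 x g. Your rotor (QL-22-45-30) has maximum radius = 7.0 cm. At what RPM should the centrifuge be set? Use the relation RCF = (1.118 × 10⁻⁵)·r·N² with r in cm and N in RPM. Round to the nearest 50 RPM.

140,000 = 1.118 × 10⁻⁵ × 7 × N²
N² = 140,000 / (7.826 × 10⁻⁵) = 1,788,908,766
N ≈ √1,788,908,766 ≈ 42,295.5

42300 RPM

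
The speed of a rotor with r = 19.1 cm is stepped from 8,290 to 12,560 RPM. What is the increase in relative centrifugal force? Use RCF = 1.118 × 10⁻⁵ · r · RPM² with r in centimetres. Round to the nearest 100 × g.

RCF₁ = 1.118 × 10⁻⁵ × 19.1 × (8290)² = 1.118 × 10⁻⁵ × 19.1 × 68,724,100 ≈ 14,675.2 × g
RCF₂ = 1.118 × 10⁻⁵ × 19.1 × (12560)² = 1.118 × 10⁻⁵ × 19.1 × 157,753,600 ≈ 33,686.4 × g
Increase = 33,686.4 − 14,675.2 = 19,011.2

≈ 19000 g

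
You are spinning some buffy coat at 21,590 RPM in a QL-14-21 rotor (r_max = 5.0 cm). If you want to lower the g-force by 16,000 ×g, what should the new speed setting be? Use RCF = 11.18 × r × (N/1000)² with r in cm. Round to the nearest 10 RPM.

Current RCF = 11.18 × 5 × (21.59)² = 11.18 × 5 × 466.1281 ≈ 26,056.6 × g
Target RCF = 26,056.6 − 16,000 = 10,056.6 × g
(N/1000)² = 10,056.6 / 55.9 = 179.9034
N = 1000 × √179.9034 ≈ 13,412.8

≈ 13410 RPM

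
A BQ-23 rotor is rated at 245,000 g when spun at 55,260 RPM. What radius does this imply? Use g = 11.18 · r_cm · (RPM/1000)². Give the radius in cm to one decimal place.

≈ 7.2 cm

RCF = 11.18 × r × (N/1000)²
245000 = 11.18 × r × (55.26)²
r = 245000 / (11.18 × 3053.6676) = 245000 / 34140 ≈ 7.176 cm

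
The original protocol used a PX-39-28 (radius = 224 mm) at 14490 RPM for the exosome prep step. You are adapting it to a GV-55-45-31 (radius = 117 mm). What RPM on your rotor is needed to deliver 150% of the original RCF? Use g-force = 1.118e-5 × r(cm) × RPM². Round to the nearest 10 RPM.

≈ 24560 RPM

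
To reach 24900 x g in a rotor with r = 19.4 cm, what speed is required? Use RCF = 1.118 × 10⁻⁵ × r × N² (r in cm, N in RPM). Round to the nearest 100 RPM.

24,900 = 1.118 × 10⁻⁵ × 19.4 × N²
N² = 24,900 / (21.6892 × 10⁻⁵) = 114,803,681
N ≈ √114,803,681 ≈ 10,714.6

N ≈ 10700 RPM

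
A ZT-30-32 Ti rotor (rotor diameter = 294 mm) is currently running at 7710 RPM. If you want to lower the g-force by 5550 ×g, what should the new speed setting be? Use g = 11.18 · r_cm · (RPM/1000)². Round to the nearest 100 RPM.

r = 294 mm / 2 = 147 mm = 14.7 cm
Current RCF = 11.18 × 14.7 × (7.71)² = 11.18 × 14.7 × 59.4441 ≈ 9,769.4 × g
Target RCF = 9,769.4 − 5,550 = 4,219.4 × g
(N/1000)² = 4,219.4 / 164.346 = 25.67388
N = 1000 × √25.67388 ≈ 5,066.9

N₂ ≈ 5100 RPM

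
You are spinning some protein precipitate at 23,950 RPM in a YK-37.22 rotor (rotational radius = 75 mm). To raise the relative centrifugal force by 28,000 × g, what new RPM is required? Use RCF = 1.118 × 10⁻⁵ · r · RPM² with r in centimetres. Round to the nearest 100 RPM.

30100 RPM

r = 75 mm = 7.5 cm
Current RCF = 1.118 × 10⁻⁵ × 7.5 × (23950)² = 1.118 × 10⁻⁵ × 7.5 × 573,602,500 ≈ 48,096.6 × g
Target RCF = 48,096.6 + 28,000 = 76,096.6 × g
N² = 76,096.6 / (8.385 × 10⁻⁵) = 907,532,499
N ≈ √907,532,499 ≈ 30,125.3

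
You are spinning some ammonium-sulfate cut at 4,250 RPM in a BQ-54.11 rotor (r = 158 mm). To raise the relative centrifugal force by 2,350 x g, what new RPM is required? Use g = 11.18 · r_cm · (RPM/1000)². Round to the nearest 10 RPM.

5600 RPM

r = 158 mm = 15.8 cm
Current RCF = 11.18 × 15.8 × (4.25)² = 11.18 × 15.8 × 18.0625 ≈ 3,190.6 × g
Target RCF = 3,190.6 + 2,350 = 5,540.6 × g
(N/1000)² = 5,540.6 / 176.644 = 31.36591
N = 1000 × √31.36591 ≈ 5,600.5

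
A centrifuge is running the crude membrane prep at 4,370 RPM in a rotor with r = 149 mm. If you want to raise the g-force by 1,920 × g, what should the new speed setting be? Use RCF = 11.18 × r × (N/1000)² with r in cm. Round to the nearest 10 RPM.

r = 149 mm = 14.9 cm
Current RCF = 11.18 × 14.9 × (4.37)² = 11.18 × 14.9 × 19.0969 ≈ 3,181.2 × g
Target RCF = 3,181.2 + 1,920 = 5,101.2 × g
(N/1000)² = 5,101.2 / 166.582 = 30.62276
N = 1000 × √30.62276 ≈ 5,533.8

≈ 5530 RPM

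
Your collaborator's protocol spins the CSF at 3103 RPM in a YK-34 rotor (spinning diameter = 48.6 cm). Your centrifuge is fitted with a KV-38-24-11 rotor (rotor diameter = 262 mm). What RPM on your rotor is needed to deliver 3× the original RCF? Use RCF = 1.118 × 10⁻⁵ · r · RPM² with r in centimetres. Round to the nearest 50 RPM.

≈ 7300 RPM

Original rotor: r = 48.6 / 2 = 24.3 cm
RCF_original = 1.118 × 10⁻⁵ × 24.3 × (3103)² = 1.118 × 10⁻⁵ × 24.3 × 9,628,609 ≈ 2,615.8 × g
Target RCF = 3 × 2,615.8 ≈ 7,847.4 × g
Your rotor: r = 262 mm / 2 = 131 mm = 13.1 cm
7,847.4 = 1.118 × 10⁻⁵ × 13.1 × N²
N² = 7,847.4 / (14.6458 × 10⁻⁵) = 53,581,231
N ≈ √53,581,231 ≈ 7,319.9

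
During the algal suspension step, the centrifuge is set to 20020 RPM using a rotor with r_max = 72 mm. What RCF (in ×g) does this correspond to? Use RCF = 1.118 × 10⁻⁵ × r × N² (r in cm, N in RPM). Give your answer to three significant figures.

r = 72 mm = 7.2 cm
RCF = 1.118 × 10⁻⁵ × r × N²
RCF = 1.118 × 10⁻⁵ × 7.2 × (20020)² = 1.118 × 10⁻⁵ × 7.2 × 400,800,400 ≈ 32,262.8 × g

32300 ×g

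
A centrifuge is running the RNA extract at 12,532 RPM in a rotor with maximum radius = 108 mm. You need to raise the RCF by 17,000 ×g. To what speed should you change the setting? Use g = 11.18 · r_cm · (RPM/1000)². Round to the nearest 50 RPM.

r = 108 mm = 10.8 cm
Current RCF = 11.18 × 10.8 × (12.532)² = 11.18 × 10.8 × 157.051024 ≈ 18,963 × g
Target RCF = 18,963 + 17,000 = 35,963 × g
(N/1000)² = 35,963 / 120.744 = 297.845
N = 1000 × √297.845 ≈ 17,258.2

17250 RPM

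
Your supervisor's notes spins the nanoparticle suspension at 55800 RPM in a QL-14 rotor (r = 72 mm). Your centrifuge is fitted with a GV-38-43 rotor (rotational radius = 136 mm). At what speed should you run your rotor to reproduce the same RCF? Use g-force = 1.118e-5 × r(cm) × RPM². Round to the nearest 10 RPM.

≈ 40600 RPM

Original rotor: r = 72 mm = 7.2 cm
RCF_original = 1.118 × 10⁻⁵ × 7.2 × (55800)² = 1.118 × 10⁻⁵ × 7.2 × 3,113,640,000 ≈ 250,635.6 × g
Your rotor: r = 136 mm = 13.6 cm
250,635.6 = 1.118 × 10⁻⁵ × 13.6 × N²
N² = 250,635.6 / (15.2048 × 10⁻⁵) = 1,648,397,874
N ≈ √1,648,397,874 ≈ 40,600.5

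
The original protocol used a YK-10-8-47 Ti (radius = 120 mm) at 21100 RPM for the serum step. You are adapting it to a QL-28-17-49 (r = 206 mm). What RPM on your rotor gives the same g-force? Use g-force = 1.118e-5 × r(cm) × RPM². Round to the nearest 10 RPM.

≈ 16100 RPM

Original rotor: r = 120 mm = 12.0 cm
RCF_original = 1.118 × 10⁻⁵ × 12 × (21100)² = 1.118 × 10⁻⁵ × 12 × 445,210,000 ≈ 59,729.4 × g
Your rotor: r = 206 mm = 20.6 cm
59,729.4 = 1.118 × 10⁻⁵ × 20.6 × N²
N² = 59,729.4 / (23.0308 × 10⁻⁵) = 259,345,746
N ≈ √259,345,746 ≈ 16,104.2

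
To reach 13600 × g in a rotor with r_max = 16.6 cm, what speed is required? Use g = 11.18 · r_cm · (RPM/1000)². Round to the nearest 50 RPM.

13,600 = 11.18 × 16.6 × (N/1000)²
(N/1000)² = 13,600 / 185.588 = 73.2806
N = 1000 × √73.2806 ≈ 8,560.4

N ≈ 8550 RPM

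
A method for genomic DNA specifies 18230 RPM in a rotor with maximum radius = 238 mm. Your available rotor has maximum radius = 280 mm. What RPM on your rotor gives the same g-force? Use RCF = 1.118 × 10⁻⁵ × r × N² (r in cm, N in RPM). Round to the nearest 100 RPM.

Original rotor: r = 238 mm = 23.8 cm
RCF = 1.118 × 10⁻⁵ × r × N²
RCF_original = 1.118 × 10⁻⁵ × 23.8 × (18230)² = 1.118 × 10⁻⁵ × 23.8 × 332,332,900 ≈ 88,428.5 × g
Your rotor: r = 280 mm = 28.0 cm
88,428.5 = 1.118 × 10⁻⁵ × 28 × N²
N² = 88,428.5 / (31.304 × 10⁻⁵) = 282,483,069
N ≈ √282,483,069 ≈ 16,807.2

16800 RPM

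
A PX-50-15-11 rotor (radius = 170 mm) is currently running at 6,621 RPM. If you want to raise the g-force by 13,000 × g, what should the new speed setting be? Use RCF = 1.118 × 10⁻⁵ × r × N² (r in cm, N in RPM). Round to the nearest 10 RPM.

N₂ ≈ 10590 RPM

r = 170 mm = 17.0 cm
Current RCF = 1.118 × 10⁻⁵ × 17 × (6621)² = 1.118 × 10⁻⁵ × 17 × 43,837,641 ≈ 8,331.8 × g
Target RCF = 8,331.8 + 13,000 = 21,331.8 × g
N² = 21,331.8 / (19.006 × 10⁻⁵) = 112,237,188
N ≈ √112,237,188 ≈ 10,594.2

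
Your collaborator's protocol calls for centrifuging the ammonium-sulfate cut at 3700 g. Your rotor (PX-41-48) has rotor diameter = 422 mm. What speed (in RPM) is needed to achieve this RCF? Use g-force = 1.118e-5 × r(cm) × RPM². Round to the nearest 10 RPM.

r = 422 mm / 2 = 211 mm = 21.1 cm
RCF = 1.118 × 10⁻⁵ × r × N²
3,700 = 1.118 × 10⁻⁵ × 21.1 × N²
N² = 3,700 / (23.5898 × 10⁻⁵) = 15,684,745
N ≈ √15,684,745 ≈ 3,960.4

3960 RPM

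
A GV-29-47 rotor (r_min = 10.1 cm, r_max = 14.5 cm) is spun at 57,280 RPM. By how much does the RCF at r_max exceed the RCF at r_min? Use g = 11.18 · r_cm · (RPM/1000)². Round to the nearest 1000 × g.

161000 x g

ΔRCF = 11.18 × (r_max − r_min) × (N/1000)² = 11.18 × 4.4 × 3,280.9984 ≈ 161,398.9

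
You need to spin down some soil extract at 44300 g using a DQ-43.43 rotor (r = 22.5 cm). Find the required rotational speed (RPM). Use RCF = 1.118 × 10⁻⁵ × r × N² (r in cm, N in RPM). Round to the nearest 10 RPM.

44,300 = 1.118 × 10⁻⁵ × 22.5 × N²
N² = 44,300 / (25.155 × 10⁻⁵) = 176,108,130
N ≈ √176,108,130 ≈ 13,270.6

N ≈ 13270 RPM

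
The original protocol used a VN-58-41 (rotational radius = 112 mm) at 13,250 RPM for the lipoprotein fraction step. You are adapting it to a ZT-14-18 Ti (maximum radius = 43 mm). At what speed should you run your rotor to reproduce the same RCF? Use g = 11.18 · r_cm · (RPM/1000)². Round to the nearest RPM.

Original rotor: r = 112 mm = 11.2 cm
RCF = 11.18 × r × (N/1000)²
RCF_original = 11.18 × 11.2 × (13.25)² = 11.18 × 11.2 × 175.5625 ≈ 21,983.2 × g
Your rotor: r = 43 mm = 4.3 cm
21,983.2 = 11.18 × 4.3 × (N/1000)²
(N/1000)² = 21,983.2 / 48.074 = 457.2784
N = 1000 × √457.2784 ≈ 21,384.1

≈ 21384 RPM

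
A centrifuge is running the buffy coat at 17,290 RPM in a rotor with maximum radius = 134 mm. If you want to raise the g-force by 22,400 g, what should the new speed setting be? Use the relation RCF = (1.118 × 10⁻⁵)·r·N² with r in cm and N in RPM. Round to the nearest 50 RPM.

r = 134 mm = 13.4 cm
Current RCF = 1.118 × 10⁻⁵ × 13.4 × (17290)² = 1.118 × 10⁻⁵ × 13.4 × 298,944,100 ≈ 44,785.4 × g
Target RCF = 44,785.4 + 22,400 = 67,185.4 × g
N² = 67,185.4 / (14.9812 × 10⁻⁵) = 448,464,742
N ≈ √448,464,742 ≈ 21,177.0

≈ 21200 RPM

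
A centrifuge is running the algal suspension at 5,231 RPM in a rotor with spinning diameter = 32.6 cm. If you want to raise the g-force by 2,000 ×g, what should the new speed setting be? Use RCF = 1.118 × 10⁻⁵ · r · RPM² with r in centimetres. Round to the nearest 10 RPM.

≈ 6190 RPM

r = 32.6 / 2 = 16.3 cm
Current RCF = 1.118 × 10⁻⁵ × 16.3 × (5231)² = 1.118 × 10⁻⁵ × 16.3 × 27,363,361 ≈ 4,986.5 × g
Target RCF = 4,986.5 + 2,000 = 6,986.5 × g
N² = 6,986.5 / (18.2234 × 10⁻⁵) = 38,338,071
N ≈ √38,338,071 ≈ 6,191.8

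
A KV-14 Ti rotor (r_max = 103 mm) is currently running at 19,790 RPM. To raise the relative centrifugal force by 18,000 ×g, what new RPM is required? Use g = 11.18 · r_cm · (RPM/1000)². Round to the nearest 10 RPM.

r = 103 mm = 10.3 cm
Current RCF = 11.18 × 10.3 × (19.79)² = 11.18 × 10.3 × 391.6441 ≈ 45,099.4 × g
Target RCF = 45,099.4 + 18,000 = 63,099.4 × g
(N/1000)² = 63,099.4 / 115.154 = 547.9566
N = 1000 × √547.9566 ≈ 23,408.5

23410 RPM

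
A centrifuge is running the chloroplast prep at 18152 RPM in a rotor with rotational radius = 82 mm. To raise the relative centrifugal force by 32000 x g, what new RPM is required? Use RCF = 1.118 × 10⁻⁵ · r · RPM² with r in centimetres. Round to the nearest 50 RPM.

r = 82 mm = 8.2 cm
Current RCF = 1.118 × 10⁻⁵ × 8.2 × (18152)² = 1.118 × 10⁻⁵ × 8.2 × 329,495,104 ≈ 30,206.8 × g
Target RCF = 30,206.8 + 32,000 = 62,206.8 × g
N² = 62,206.8 / (9.1676 × 10⁻⁵) = 678,550,548
N ≈ √678,550,548 ≈ 26,049.0

N₂ ≈ 26050 RPM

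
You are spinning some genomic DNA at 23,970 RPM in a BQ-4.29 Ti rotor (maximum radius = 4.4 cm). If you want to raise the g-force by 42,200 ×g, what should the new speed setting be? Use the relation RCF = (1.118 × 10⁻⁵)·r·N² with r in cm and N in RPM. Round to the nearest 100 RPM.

≈ 37800 RPM

Current RCF = 1.118 × 10⁻⁵ × 4.4 × (23970)² = 1.118 × 10⁻⁵ × 4.4 × 574,560,900 ≈ 28,263.8 × g
Target RCF = 28,263.8 + 42,200 = 70,463.8 × g
N² = 70,463.8 / (4.9192 × 10⁻⁵) = 1,432,423,971
N ≈ √1,432,423,971 ≈ 37,847.4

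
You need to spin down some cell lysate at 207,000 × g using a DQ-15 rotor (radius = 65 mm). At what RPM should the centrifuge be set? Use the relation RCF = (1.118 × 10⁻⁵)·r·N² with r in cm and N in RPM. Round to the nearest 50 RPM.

r = 65 mm = 6.5 cm
207,000 = 1.118 × 10⁻⁵ × 6.5 × N²
N² = 207,000 / (7.267 × 10⁻⁵) = 2,848,493,188
N ≈ √2,848,493,188 ≈ 53,371.3

N ≈ 53350 RPM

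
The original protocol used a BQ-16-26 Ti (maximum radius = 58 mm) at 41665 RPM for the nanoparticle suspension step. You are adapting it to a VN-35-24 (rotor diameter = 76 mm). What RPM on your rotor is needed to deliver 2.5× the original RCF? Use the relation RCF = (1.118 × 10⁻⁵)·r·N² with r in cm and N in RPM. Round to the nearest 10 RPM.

≈ 81390 RPM

Original rotor: r = 58 mm = 5.8 cm
RCF = 1.118 × 10⁻⁵ × r × N²
RCF_original = 1.118 × 10⁻⁵ × 5.8 × (41665)² = 1.118 × 10⁻⁵ × 5.8 × 1,735,972,225 ≈ 112,567.4 × g
Target RCF = 2.5 × 112,567.4 ≈ 281,418.5 × g
Your rotor: r = 76 mm / 2 = 38 mm = 3.8 cm
281,418.5 = 1.118 × 10⁻⁵ × 3.8 × N²
N² = 281,418.5 / (4.2484 × 10⁻⁵) = 6,624,105,546
N ≈ √6,624,105,546 ≈ 81,388.6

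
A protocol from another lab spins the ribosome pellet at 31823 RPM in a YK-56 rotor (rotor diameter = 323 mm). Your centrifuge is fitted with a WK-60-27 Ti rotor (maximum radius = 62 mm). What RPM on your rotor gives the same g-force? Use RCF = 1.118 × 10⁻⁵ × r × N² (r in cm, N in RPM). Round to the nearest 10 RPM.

≈ 51360 RPM

Original rotor: r = 323 mm / 2 = 161.5 mm = 16.15 cm
RCF_original = 1.118 × 10⁻⁵ × 16.15 × (31823)² = 1.118 × 10⁻⁵ × 16.15 × 1,012,703,329 ≈ 182,850.7 × g
Your rotor: r = 62 mm = 6.2 cm
182,850.7 = 1.118 × 10⁻⁵ × 6.2 × N²
N² = 182,850.7 / (6.9316 × 10⁻⁵) = 2,637,929,194
N ≈ √2,637,929,194 ≈ 51,360.8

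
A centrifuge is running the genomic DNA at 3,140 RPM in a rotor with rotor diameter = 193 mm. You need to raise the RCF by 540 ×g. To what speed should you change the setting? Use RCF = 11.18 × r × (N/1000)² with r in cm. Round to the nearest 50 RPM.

r = 193 mm / 2 = 96.5 mm = 9.65 cm
Current RCF = 11.18 × 9.65 × (3.14)² = 11.18 × 9.65 × 9.8596 ≈ 1,063.7 × g
Target RCF = 1,063.7 + 540 = 1,603.7 × g
(N/1000)² = 1,603.7 / 107.887 = 14.86463
N = 1000 × √14.86463 ≈ 3,855.5

≈ 3850 RPM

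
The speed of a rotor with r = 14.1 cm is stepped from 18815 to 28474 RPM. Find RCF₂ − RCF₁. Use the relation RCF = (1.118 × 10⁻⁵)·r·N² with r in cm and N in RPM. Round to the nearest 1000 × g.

72000 ×g

RCF₁ = 1.118 × 10⁻⁵ × 14.1 × (18815)² = 1.118 × 10⁻⁵ × 14.1 × 354,004,225 ≈ 55,804.5 × g
RCF₂ = 1.118 × 10⁻⁵ × 14.1 × (28474)² = 1.118 × 10⁻⁵ × 14.1 × 810,768,676 ≈ 127,808 × g
Increase = 127,808 − 55,804.5 = 72,003.5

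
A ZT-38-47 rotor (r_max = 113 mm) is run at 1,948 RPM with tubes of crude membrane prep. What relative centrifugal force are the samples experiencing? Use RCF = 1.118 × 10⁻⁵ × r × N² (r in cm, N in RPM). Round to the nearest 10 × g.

RCF ≈ 480 ×g

r = 113 mm = 11.3 cm
RCF = 1.118 × 10⁻⁵ × r × N²
RCF = 1.118 × 10⁻⁵ × 11.3 × (1948)² = 1.118 × 10⁻⁵ × 11.3 × 3,794,704 ≈ 479.4 × g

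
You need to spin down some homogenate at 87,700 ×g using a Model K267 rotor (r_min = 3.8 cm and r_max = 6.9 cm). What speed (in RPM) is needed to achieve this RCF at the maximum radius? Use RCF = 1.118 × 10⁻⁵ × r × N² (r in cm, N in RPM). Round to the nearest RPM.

33717 RPM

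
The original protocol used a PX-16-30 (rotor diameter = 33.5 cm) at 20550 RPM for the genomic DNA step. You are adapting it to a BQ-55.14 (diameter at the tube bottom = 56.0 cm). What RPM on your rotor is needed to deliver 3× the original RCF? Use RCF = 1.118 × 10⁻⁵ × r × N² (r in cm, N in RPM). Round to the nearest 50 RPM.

≈ 27550 RPM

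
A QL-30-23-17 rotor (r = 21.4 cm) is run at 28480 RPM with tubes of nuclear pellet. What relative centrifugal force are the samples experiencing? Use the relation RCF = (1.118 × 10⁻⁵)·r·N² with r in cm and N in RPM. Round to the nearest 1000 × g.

≈ 194000 x g

RCF = 1.118 × 10⁻⁵ × 21.4 × (28480)² = 1.118 × 10⁻⁵ × 21.4 × 811,110,400 ≈ 194,059.8 × g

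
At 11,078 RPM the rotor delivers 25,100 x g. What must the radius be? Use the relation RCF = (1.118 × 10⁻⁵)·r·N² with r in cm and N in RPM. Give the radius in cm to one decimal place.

≈ 18.3 cm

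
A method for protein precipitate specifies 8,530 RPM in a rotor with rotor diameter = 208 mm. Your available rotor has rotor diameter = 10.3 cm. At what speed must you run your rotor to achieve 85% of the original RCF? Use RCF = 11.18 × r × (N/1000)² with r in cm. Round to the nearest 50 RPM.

Original rotor: r = 208 mm / 2 = 104 mm = 10.4 cm
RCF_original = 11.18 × 10.4 × (8.53)² = 11.18 × 10.4 × 72.7609 ≈ 8,460.1 × g
Target RCF = 0.85 × 8,460.1 ≈ 7,191.1 × g
Your rotor: r = 10.3 / 2 = 5.15 cm
7,191.1 = 11.18 × 5.15 × (N/1000)²
(N/1000)² = 7,191.1 / 57.577 = 124.8954
N = 1000 × √124.8954 ≈ 11,175.7

≈ 11200 RPM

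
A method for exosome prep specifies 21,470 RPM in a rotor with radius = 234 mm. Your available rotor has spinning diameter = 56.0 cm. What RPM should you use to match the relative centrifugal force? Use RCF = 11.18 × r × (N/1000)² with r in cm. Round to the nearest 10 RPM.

19630 RPM

Original rotor: r = 234 mm = 23.4 cm
RCF = 11.18 × r × (N/1000)²
RCF_original = 11.18 × 23.4 × (21.47)² = 11.18 × 23.4 × 460.9609 ≈ 120,592.9 × g
Your rotor: r = 56.0 / 2 = 28 cm
120,592.9 = 11.18 × 28 × (N/1000)²
(N/1000)² = 120,592.9 / 313.04 = 385.2316
N = 1000 × √385.2316 ≈ 19,627.3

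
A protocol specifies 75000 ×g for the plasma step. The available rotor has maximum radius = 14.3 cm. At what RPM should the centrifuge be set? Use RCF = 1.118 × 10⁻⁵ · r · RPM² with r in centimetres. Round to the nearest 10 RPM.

≈ 21660 RPM

75,000 = 1.118 × 10⁻⁵ × 14.3 × N²
N² = 75,000 / (15.9874 × 10⁻⁵) = 469,119,432
N ≈ √469,119,432 ≈ 21,659.2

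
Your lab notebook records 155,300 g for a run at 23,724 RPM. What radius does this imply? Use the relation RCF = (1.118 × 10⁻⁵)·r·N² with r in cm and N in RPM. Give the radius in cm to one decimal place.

24.7 cm

155300 = 1.118 × 10⁻⁵ × r × (23724)²
r = 155300 / (1.118 × 10⁻⁵ × 562,828,176) = 155300 / 6292.419 ≈ 24.680 cm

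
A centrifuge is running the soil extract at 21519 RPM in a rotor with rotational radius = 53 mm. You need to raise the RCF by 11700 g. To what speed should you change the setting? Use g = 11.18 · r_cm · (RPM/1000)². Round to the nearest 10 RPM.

r = 53 mm = 5.3 cm
Current RCF = 11.18 × 5.3 × (21.519)² = 11.18 × 5.3 × 463.067361 ≈ 27,438.6 × g
Target RCF = 27,438.6 + 11,700 = 39,138.6 × g
(N/1000)² = 39,138.6 / 59.254 = 660.5225
N = 1000 × √660.5225 ≈ 25,700.6

N₂ ≈ 25700 RPM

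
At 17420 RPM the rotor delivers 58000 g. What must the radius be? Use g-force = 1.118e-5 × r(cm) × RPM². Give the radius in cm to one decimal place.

17.1 cm

58000 = 1.118 × 10⁻⁵ × r × (17420)²
r = 58000 / (1.118 × 10⁻⁵ × 303,456,400) = 58000 / 3392.643 ≈ 17.096 cm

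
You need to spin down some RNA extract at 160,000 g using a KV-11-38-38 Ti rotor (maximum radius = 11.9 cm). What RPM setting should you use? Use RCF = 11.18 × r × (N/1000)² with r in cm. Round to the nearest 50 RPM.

160,000 = 11.18 × 11.9 × (N/1000)²
(N/1000)² = 160,000 / 133.042 = 1202.628
N = 1000 × √1202.628 ≈ 34,678.9

≈ 34700 RPM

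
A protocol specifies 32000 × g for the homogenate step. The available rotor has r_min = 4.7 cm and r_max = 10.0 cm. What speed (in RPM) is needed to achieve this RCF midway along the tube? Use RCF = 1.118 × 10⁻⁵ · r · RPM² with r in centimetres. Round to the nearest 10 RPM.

r_avg = (4.7 + 10.0) / 2 = 7.35 cm
32,000 = 1.118 × 10⁻⁵ × 7.35 × N²
N² = 32,000 / (8.2173 × 10⁻⁵) = 389,422,316
N ≈ √389,422,316 ≈ 19,733.8

N ≈ 19730 RPM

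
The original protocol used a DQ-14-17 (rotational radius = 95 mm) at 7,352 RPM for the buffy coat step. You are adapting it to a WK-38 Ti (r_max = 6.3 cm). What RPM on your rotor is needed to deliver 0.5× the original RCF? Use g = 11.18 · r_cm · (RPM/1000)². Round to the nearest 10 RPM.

Original rotor: r = 95 mm = 9.5 cm
RCF_original = 11.18 × 9.5 × (7.352)² = 11.18 × 9.5 × 54.051904 ≈ 5,740.9 × g
Target RCF = 0.5 × 5,740.9 ≈ 2,870.4 × g
2,870.4 = 11.18 × 6.3 × (N/1000)²
(N/1000)² = 2,870.4 / 70.434 = 40.75305
N = 1000 × √40.75305 ≈ 6,383.8

6380 RPM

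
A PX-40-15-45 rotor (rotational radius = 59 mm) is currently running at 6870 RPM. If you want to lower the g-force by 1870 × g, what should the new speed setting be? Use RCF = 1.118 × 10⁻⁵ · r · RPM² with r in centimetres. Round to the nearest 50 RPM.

4350 RPM

r = 59 mm = 5.9 cm
Current RCF = 1.118 × 10⁻⁵ × 5.9 × (6870)² = 1.118 × 10⁻⁵ × 5.9 × 47,196,900 ≈ 3,113.2 × g
Target RCF = 3,113.2 − 1,870 = 1,243.2 × g
N² = 1,243.2 / (6.5962 × 10⁻⁵) = 18,847,215
N ≈ √18,847,215 ≈ 4,341.3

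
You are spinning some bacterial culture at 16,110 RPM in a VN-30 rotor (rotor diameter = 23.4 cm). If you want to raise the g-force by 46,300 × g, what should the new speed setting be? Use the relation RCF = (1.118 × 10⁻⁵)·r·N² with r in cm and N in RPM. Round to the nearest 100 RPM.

r = 23.4 / 2 = 11.7 cm
Current RCF = 1.118 × 10⁻⁵ × 11.7 × (16110)² = 1.118 × 10⁻⁵ × 11.7 × 259,532,100 ≈ 33,948.4 × g
Target RCF = 33,948.4 + 46,300 = 80,248.4 × g
N² = 80,248.4 / (13.0806 × 10⁻⁵) = 613,491,736
N ≈ √613,491,736 ≈ 24,768.8

≈ 24800 RPM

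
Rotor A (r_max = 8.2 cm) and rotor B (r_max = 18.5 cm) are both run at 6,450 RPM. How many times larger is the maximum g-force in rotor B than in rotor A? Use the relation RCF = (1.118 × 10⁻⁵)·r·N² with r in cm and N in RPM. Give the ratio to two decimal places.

2.26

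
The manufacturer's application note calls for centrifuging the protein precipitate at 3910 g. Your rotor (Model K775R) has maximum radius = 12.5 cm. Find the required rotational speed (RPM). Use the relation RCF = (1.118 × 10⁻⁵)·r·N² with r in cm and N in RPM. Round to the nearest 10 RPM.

N ≈ 5290 RPM

3,910 = 1.118 × 10⁻⁵ × 12.5 × N²
N² = 3,910 / (13.975 × 10⁻⁵) = 27,978,533
N ≈ √27,978,533 ≈ 5,289.5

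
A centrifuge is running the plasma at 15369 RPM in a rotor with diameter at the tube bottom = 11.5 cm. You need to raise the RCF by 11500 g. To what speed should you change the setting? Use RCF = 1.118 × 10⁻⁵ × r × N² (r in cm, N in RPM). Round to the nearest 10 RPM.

r = 11.5 / 2 = 5.75 cm
Current RCF = 1.118 × 10⁻⁵ × 5.75 × (15369)² = 1.118 × 10⁻⁵ × 5.75 × 236,206,161 ≈ 15,184.5 × g
Target RCF = 15,184.5 + 11,500 = 26,684.5 × g
N² = 26,684.5 / (6.4285 × 10⁻⁵) = 415,096,834
N ≈ √415,096,834 ≈ 20,373.9

N₂ ≈ 20370 RPM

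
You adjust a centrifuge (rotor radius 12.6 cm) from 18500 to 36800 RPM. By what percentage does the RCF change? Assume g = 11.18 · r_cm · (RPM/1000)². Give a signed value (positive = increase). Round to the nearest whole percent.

+296%

RCF ∝ N², so the ratio is (36800/18500)² = (1.989189)² = 3.9569.
Change = 3.9569 − 1 = +2.9569 → +295.7%.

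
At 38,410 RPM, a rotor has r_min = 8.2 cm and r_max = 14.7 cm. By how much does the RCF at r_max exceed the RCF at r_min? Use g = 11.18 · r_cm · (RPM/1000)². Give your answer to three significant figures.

ΔRCF = 11.18 × (r_max − r_min) × (N/1000)² = 11.18 × 6.5 × 1,475.3281 ≈ 107,212.1

≈ 107000 g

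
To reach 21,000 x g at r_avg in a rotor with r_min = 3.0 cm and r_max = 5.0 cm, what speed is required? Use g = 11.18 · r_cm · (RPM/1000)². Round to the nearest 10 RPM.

N ≈ 21670 RPM

r_avg = (3.0 + 5.0) / 2 = 4 cm
21,000 = 11.18 × 4 × (N/1000)²
(N/1000)² = 21,000 / 44.72 = 469.5886
N = 1000 × √469.5886 ≈ 21,670.0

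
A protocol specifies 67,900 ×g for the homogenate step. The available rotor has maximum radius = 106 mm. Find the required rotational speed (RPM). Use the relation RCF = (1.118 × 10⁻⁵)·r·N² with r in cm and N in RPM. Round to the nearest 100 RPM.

r = 106 mm = 10.6 cm
RCF = 1.118 × 10⁻⁵ × r × N²
67,900 = 1.118 × 10⁻⁵ × 10.6 × N²
N² = 67,900 / (11.8508 × 10⁻⁵) = 572,957,100
N ≈ √572,957,100 ≈ 23,936.5

23900 RPM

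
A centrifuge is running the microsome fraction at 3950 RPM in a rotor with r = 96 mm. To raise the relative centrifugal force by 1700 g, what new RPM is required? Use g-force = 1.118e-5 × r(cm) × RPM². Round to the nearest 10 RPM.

N₂ ≈ 5610 RPM

r = 96 mm = 9.6 cm
Current RCF = 1.118 × 10⁻⁵ × 9.6 × (3950)² = 1.118 × 10⁻⁵ × 9.6 × 15,602,500 ≈ 1,674.6 × g
Target RCF = 1,674.6 + 1,700 = 3,374.6 × g
N² = 3,374.6 / (10.7328 × 10⁻⁵) = 31,441,935
N ≈ √31,441,935 ≈ 5,607.3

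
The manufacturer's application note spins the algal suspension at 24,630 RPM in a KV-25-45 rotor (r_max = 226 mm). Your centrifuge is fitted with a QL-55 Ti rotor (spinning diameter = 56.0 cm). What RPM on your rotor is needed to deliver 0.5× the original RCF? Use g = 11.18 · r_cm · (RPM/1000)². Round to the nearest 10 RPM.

≈ 15650 RPM

Original rotor: r = 226 mm = 22.6 cm
RCF = 11.18 × r × (N/1000)²
RCF_original = 11.18 × 22.6 × (24.63)² = 11.18 × 22.6 × 606.6369 ≈ 153,277.7 × g
Target RCF = 0.5 × 153,277.7 ≈ 76,638.9 × g
Your rotor: r = 56.0 / 2 = 28 cm
76,638.9 = 11.18 × 28 × (N/1000)²
(N/1000)² = 76,638.9 / 313.04 = 244.8214
N = 1000 × √244.8214 ≈ 15,646.8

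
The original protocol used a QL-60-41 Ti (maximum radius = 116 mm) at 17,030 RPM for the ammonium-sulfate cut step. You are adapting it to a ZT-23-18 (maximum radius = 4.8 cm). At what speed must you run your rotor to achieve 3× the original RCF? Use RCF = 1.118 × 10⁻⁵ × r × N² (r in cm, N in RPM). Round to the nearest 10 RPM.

45850 RPM

Original rotor: r = 116 mm = 11.6 cm
RCF = 1.118 × 10⁻⁵ × r × N²
RCF_original = 1.118 × 10⁻⁵ × 11.6 × (17030)² = 1.118 × 10⁻⁵ × 11.6 × 290,020,900 ≈ 37,612.2 × g
Target RCF = 3 × 37,612.2 ≈ 112,836.6 × g
112,836.6 = 1.118 × 10⁻⁵ × 4.8 × N²
N² = 112,836.6 / (5.3664 × 10⁻⁵) = 2,102,649,821
N ≈ √2,102,649,821 ≈ 45,854.7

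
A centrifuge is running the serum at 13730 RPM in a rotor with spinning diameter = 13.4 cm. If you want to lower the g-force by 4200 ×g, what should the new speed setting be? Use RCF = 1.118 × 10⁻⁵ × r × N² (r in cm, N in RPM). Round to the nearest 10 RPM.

r = 13.4 / 2 = 6.7 cm
Current RCF = 1.118 × 10⁻⁵ × 6.7 × (13730)² = 1.118 × 10⁻⁵ × 6.7 × 188,512,900 ≈ 14,120.7 × g
Target RCF = 14,120.7 − 4,200 = 9,920.7 × g
N² = 9,920.7 / (7.4906 × 10⁻⁵) = 132,441,994
N ≈ √132,441,994 ≈ 11,508.3

N₂ ≈ 11510 RPM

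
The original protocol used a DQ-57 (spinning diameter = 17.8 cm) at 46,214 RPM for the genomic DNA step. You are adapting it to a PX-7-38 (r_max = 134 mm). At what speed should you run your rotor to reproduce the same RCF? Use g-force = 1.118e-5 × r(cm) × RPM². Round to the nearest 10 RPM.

Original rotor: r = 17.8 / 2 = 8.9 cm
RCF = 1.118 × 10⁻⁵ × r × N²
RCF_original = 1.118 × 10⁻⁵ × 8.9 × (46214)² = 1.118 × 10⁻⁵ × 8.9 × 2,135,733,796 ≈ 212,509.8 × g
Your rotor: r = 134 mm = 13.4 cm
212,509.8 = 1.118 × 10⁻⁵ × 13.4 × N²
N² = 212,509.8 / (14.9812 × 10⁻⁵) = 1,418,509,866
N ≈ √1,418,509,866 ≈ 37,663.1

37660 RPM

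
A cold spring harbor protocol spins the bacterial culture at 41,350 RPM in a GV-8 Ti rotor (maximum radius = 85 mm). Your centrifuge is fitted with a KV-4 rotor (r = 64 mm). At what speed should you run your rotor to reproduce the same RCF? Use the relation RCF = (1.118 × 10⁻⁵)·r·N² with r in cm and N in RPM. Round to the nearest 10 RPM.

47650 RPM

Original rotor: r = 85 mm = 8.5 cm
RCF_original = 1.118 × 10⁻⁵ × 8.5 × (41350)² = 1.118 × 10⁻⁵ × 8.5 × 1,709,822,500 ≈ 162,484.4 × g
Your rotor: r = 64 mm = 6.4 cm
162,484.4 = 1.118 × 10⁻⁵ × 6.4 × N²
N² = 162,484.4 / (7.1552 × 10⁻⁵) = 2,270,857,558
N ≈ √2,270,857,558 ≈ 47,653.5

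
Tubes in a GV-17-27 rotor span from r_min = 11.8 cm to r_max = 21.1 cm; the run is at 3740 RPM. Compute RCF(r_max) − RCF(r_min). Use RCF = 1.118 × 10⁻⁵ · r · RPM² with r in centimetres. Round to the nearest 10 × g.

RCF_max = 1.118 × 10⁻⁵ × 21.1 × (3740)² = 1.118 × 10⁻⁵ × 21.1 × 13,987,600 ≈ 3,299.6 × g
RCF_min = 1.118 × 10⁻⁵ × 11.8 × (3740)² = 1.118 × 10⁻⁵ × 11.8 × 13,987,600 ≈ 1,845.3 × g
ΔRCF = 3,299.6 − 1,845.3 = 1,454.3

1450 ×g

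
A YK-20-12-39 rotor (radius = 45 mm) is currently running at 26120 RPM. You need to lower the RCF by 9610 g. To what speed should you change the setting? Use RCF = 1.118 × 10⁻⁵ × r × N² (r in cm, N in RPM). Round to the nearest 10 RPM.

22160 RPM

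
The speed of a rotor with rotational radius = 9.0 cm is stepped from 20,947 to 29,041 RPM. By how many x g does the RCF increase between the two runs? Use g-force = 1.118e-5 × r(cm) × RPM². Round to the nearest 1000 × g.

≈ 41000 x g

RCF₁ = 1.118 × 10⁻⁵ × 9 × (20947)² = 1.118 × 10⁻⁵ × 9 × 438,776,809 ≈ 44,149.7 × g
RCF₂ = 1.118 × 10⁻⁵ × 9 × (29041)² = 1.118 × 10⁻⁵ × 9 × 843,379,681 ≈ 84,860.9 × g
Increase = 84,860.9 − 44,149.7 = 40,711.2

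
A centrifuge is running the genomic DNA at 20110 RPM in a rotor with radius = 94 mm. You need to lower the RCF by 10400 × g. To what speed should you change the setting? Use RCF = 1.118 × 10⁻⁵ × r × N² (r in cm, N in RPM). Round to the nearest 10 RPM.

N₂ ≈ 17480 RPM

r = 94 mm = 9.4 cm
Current RCF = 1.118 × 10⁻⁵ × 9.4 × (20110)² = 1.118 × 10⁻⁵ × 9.4 × 404,412,100 ≈ 42,500.5 × g
Target RCF = 42,500.5 − 10,400 = 32,100.5 × g
N² = 32,100.5 / (10.5092 × 10⁻⁵) = 305,451,414
N ≈ √305,451,414 ≈ 17,477.2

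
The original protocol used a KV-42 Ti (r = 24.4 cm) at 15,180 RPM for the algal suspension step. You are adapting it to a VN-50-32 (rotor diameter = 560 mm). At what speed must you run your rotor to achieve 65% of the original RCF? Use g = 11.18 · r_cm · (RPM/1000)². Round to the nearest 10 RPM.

RCF_original = 11.18 × 24.4 × (15.18)² = 11.18 × 24.4 × 230.4324 ≈ 62,860.1 × g
Target RCF = 0.65 × 62,860.1 ≈ 40,859.1 × g
Your rotor: r = 560 mm / 2 = 280 mm = 28 cm
40,859.1 = 11.18 × 28 × (N/1000)²
(N/1000)² = 40,859.1 / 313.04 = 130.5236
N = 1000 × √130.5236 ≈ 11,424.7

≈ 11420 RPM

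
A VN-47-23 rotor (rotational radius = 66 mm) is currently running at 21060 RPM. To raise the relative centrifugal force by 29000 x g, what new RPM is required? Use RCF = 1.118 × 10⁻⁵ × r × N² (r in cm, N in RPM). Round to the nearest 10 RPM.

≈ 28920 RPM

r = 66 mm = 6.6 cm
Current RCF = 1.118 × 10⁻⁵ × 6.6 × (21060)² = 1.118 × 10⁻⁵ × 6.6 × 443,523,600 ≈ 32,726.7 × g
Target RCF = 32,726.7 + 29,000 = 61,726.7 × g
N² = 61,726.7 / (7.3788 × 10⁻⁵) = 836,541,172
N ≈ √836,541,172 ≈ 28,923.0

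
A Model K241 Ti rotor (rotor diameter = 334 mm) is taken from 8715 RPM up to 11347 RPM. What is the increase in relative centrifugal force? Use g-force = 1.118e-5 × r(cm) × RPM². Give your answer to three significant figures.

r = 334 mm / 2 = 167 mm = 16.7 cm
RCF₁ = 1.118 × 10⁻⁵ × 16.7 × (8715)² = 1.118 × 10⁻⁵ × 16.7 × 75,951,225 ≈ 14,180.5 × g
RCF₂ = 1.118 × 10⁻⁵ × 16.7 × (11347)² = 1.118 × 10⁻⁵ × 16.7 × 128,754,409 ≈ 24,039.2 × g
Increase = 24,039.2 − 14,180.5 = 9,858.7

9860 × g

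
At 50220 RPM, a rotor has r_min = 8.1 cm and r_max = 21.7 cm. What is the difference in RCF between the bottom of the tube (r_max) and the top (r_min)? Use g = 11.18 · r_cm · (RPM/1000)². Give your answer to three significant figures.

RCF_max = 11.18 × 21.7 × (50.22)² = 11.18 × 21.7 × 2,522.0484 ≈ 611,864.1 × g
RCF_min = 11.18 × 8.1 × (50.22)² = 11.18 × 8.1 × 2,522.0484 ≈ 228,391.7 × g
ΔRCF = 611,864.1 − 228,391.7 = 383,472.4

383000 g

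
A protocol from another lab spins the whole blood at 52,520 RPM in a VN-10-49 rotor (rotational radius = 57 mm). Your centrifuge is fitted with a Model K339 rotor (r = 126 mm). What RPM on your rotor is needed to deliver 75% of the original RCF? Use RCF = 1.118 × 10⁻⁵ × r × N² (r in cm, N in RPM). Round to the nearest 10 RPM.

30590 RPM

Original rotor: r = 57 mm = 5.7 cm
RCF_original = 1.118 × 10⁻⁵ × 5.7 × (52520)² = 1.118 × 10⁻⁵ × 5.7 × 2,758,350,400 ≈ 175,778.6 × g
Target RCF = 0.75 × 175,778.6 ≈ 131,834 × g
Your rotor: r = 126 mm = 12.6 cm
131,834 = 1.118 × 10⁻⁵ × 12.6 × N²
N² = 131,834 / (14.0868 × 10⁻⁵) = 935,869,041
N ≈ √935,869,041 ≈ 30,592.0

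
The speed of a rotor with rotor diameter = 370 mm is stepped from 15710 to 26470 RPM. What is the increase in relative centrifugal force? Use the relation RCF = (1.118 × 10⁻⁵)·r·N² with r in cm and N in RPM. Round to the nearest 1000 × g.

94000 x g

r = 370 mm / 2 = 185 mm = 18.5 cm
RCF₁ = 1.118 × 10⁻⁵ × 18.5 × (15710)² = 1.118 × 10⁻⁵ × 18.5 × 246,804,100 ≈ 51,046.5 × g
RCF₂ = 1.118 × 10⁻⁵ × 18.5 × (26470)² = 1.118 × 10⁻⁵ × 18.5 × 700,660,900 ≈ 144,917.7 × g
Increase = 144,917.7 − 51,046.5 = 93,871.2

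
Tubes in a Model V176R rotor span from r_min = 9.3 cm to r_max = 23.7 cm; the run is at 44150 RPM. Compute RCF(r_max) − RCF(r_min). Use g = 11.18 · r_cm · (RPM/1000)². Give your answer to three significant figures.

ΔRCF = 11.18 × (r_max − r_min) × (N/1000)² = 11.18 × 14.4 × 1,949.2225 ≈ 313,809.2

≈ 314000 g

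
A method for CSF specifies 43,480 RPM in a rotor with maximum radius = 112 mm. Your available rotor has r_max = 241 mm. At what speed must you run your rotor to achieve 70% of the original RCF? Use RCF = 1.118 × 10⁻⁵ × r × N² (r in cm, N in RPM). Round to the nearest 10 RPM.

≈ 24800 RPM

Original rotor: r = 112 mm = 11.2 cm
RCF_original = 1.118 × 10⁻⁵ × 11.2 × (43480)² = 1.118 × 10⁻⁵ × 11.2 × 1,890,510,400 ≈ 236,722.2 × g
Target RCF = 0.7 × 236,722.2 ≈ 165,705.5 × g
Your rotor: r = 241 mm = 24.1 cm
165,705.5 = 1.118 × 10⁻⁵ × 24.1 × N²
N² = 165,705.5 / (26.9438 × 10⁻⁵) = 615,004,194
N ≈ √615,004,194 ≈ 24,799.3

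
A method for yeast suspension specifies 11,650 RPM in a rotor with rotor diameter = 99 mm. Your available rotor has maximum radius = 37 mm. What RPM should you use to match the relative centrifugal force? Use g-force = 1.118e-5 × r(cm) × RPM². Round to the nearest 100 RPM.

13500 RPM

Original rotor: r = 99 mm / 2 = 49.5 mm = 4.95 cm
RCF_original = 1.118 × 10⁻⁵ × 4.95 × (11650)² = 1.118 × 10⁻⁵ × 4.95 × 135,722,500 ≈ 7,511 × g
Your rotor: r = 37 mm = 3.7 cm
7,511 = 1.118 × 10⁻⁵ × 3.7 × N²
N² = 7,511 / (4.1366 × 10⁻⁵) = 181,574,240
N ≈ √181,574,240 ≈ 13,474.9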